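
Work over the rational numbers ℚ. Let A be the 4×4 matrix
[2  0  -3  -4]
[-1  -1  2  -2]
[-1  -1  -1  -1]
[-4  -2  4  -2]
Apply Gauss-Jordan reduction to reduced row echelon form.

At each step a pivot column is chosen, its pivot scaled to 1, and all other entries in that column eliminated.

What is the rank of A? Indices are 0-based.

rank = 4

pivot(0,0)=2: scale R0 → (1, 0, -3/2, -2)
  clear (1,0): R1 −= (-1)R0 → (0, -1, 1/2, -4)
  clear (2,0): R2 −= (-1)R0 → (0, -1, -5/2, -3)
  clear (3,0): R3 −= (-4)R0 → (0, -2, -2, -10)
pivot(1,1)=-1: scale R1 → (0, 1, -1/2, 4)
  clear (2,1): R2 −= (-1)R1 → (0, 0, -3, 1)
  clear (3,1): R3 −= (-2)R1 → (0, 0, -3, -2)
pivot(2,2)=-3: scale R2 → (0, 0, 1, -1/3)
  clear (0,2): R0 −= (-3/2)R2 → (1, 0, 0, -5/2)
  clear (1,2): R1 −= (-1/2)R2 → (0, 1, 0, 23/6)
  clear (3,2): R3 −= (-3)R2 → (0, 0, 0, -3)
pivot(3,3)=-3: scale R3 → (0, 0, 0, 1)
  clear (0,3): R0 −= (-5/2)R3 → (1, 0, 0, 0)
  clear (1,3): R1 −= (23/6)R3 → (0, 1, 0, 0)
  clear (2,3): R2 −= (-1/3)R3 → (0, 0, 1, 0)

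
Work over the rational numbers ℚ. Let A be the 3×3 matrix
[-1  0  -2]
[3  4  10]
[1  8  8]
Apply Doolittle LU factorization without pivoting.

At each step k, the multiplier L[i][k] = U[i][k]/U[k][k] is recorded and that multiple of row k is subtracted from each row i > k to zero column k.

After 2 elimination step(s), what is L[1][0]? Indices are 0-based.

L[1][0] = -3

k=0: U[0][0]=-1
  eliminate (1,0): mult=-3, new row 1: (0, 4, 4); set L[1][0]=-3
  eliminate (2,0): mult=-1, new row 2: (0, 8, 6); set L[2][0]=-1
k=1: U[1][1]=4
  eliminate (2,1): mult=2, new row 2: (0, 0, -2); set L[2][1]=2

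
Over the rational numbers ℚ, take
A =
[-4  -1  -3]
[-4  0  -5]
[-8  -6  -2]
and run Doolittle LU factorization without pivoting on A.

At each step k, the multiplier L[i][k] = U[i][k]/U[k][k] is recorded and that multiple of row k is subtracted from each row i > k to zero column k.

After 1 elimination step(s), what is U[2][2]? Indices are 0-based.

U[2][2] = 4

Step 1: pivot at (0,0) is -4.
  row1 ← row1 − (1)·row0  ⇒  L[1][0]=1, U row1=(0, 1, -2)
  row2 ← row2 − (2)·row0  ⇒  L[2][0]=2, U row2=(0, -4, 4)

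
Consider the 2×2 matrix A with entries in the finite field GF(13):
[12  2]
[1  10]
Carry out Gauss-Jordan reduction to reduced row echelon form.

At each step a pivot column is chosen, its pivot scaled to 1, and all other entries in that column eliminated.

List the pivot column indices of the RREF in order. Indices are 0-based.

[1] R0 /= 12  ⇒  (1, 11)
     R1 -= 1·R0  ⇒  (0, 12)
[2] R1 /= 12  ⇒  (0, 1)
     R0 -= 11·R1  ⇒  (1, 0)

pivot columns: 0, 1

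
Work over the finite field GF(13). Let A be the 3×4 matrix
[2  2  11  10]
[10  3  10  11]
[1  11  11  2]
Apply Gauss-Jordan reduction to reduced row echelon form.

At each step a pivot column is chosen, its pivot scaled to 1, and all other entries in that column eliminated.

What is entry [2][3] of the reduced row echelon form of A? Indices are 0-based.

[1] R0 /= 2  ⇒  (1, 1, 12, 5)
     R1 -= 10·R0  ⇒  (0, 6, 7, 0)
     R2 -= 1·R0  ⇒  (0, 10, 12, 10)
[2] R1 /= 6  ⇒  (0, 1, 12, 0)
     R0 -= 1·R1  ⇒  (1, 0, 0, 5)
     R2 -= 10·R1  ⇒  (0, 0, 9, 10)
[3] R2 /= 9  ⇒  (0, 0, 1, 4)
     R1 -= 12·R2  ⇒  (0, 1, 0, 4)

M[2][3] = 4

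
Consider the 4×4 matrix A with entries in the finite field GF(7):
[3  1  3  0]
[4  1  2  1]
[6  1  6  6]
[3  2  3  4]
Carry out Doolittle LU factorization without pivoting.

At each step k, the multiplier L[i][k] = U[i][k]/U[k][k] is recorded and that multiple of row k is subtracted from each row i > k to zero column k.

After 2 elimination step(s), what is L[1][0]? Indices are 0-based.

L[1][0] = 6

k=0: U[0][0]=3
  eliminate (1,0): mult=6, new row 1: (0, 2, 5, 1); set L[1][0]=6
  eliminate (2,0): mult=2, new row 2: (0, 6, 0, 6); set L[2][0]=2
  eliminate (3,0): mult=1, new row 3: (0, 1, 0, 4); set L[3][0]=1
k=1: U[1][1]=2
  eliminate (2,1): mult=3, new row 2: (0, 0, 6, 3); set L[2][1]=3
  eliminate (3,1): mult=4, new row 3: (0, 0, 1, 0); set L[3][1]=4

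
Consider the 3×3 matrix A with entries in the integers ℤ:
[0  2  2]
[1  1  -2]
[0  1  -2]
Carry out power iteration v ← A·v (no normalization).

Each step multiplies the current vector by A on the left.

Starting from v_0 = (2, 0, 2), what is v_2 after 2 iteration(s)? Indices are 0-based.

v_2 = (-12, 10, 6)

v_0 = (2, 0, 2).
v_1 = A·v_0 = (4, -2, -4).
v_2 = A·v_1 = (-12, 10, 6).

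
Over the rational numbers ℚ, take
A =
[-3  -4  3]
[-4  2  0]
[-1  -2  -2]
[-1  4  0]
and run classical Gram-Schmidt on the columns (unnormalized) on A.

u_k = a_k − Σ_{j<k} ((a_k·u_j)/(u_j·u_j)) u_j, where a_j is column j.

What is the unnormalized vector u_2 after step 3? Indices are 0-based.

u_2 = (407/269, -163/269, -705/269, 136/269)

Step 1: u_0 = a_0 = (-3, -4, -1, -1).
Step 2: u_1 = a_1 − (2/27)·u_0 = (-34/9, 62/27, -52/27, 110/27).
Step 3: u_2 = a_2 − (-7/27)·u_0 − (-101/538)·u_1 = (407/269, -163/269, -705/269, 136/269).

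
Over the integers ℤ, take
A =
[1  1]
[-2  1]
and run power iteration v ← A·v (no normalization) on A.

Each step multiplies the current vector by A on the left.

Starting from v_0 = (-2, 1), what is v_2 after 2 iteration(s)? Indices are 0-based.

v_0 = (-2, 1).
v_1 = A·v_0 = (-1, 5).
v_2 = A·v_1 = (4, 7).

v_2 = (4, 7)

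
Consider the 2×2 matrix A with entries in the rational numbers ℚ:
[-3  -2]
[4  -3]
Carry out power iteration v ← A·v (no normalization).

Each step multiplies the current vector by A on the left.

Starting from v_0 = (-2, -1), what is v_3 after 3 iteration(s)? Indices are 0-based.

v_0 = (-2, -1).
v_1 = A·v_0 = (8, -5).
v_2 = A·v_1 = (-14, 47).
v_3 = A·v_2 = (-52, -197).

v_3 = (-52, -197)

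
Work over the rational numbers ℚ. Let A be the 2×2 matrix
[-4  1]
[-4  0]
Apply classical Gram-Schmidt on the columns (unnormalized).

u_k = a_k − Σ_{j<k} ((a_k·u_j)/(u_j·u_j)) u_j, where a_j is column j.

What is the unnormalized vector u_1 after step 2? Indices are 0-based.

u_1 = (1/2, -1/2)

Step 1: u_0 = a_0 = (-4, -4).
Step 2: u_1 = a_1 − (-1/8)·u_0 = (1/2, -1/2).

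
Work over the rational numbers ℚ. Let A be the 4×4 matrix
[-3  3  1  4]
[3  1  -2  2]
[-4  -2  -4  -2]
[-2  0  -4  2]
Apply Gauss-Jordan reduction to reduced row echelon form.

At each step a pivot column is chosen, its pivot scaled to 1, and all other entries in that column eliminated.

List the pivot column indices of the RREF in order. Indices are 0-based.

pivot columns: 0, 1, 2, 3

[1] R0 /= -3  ⇒  (1, -1, -1/3, -4/3)
     R1 -= 3·R0  ⇒  (0, 4, -1, 6)
     R2 -= -4·R0  ⇒  (0, -6, -16/3, -22/3)
     R3 -= -2·R0  ⇒  (0, -2, -14/3, -2/3)
[2] R1 /= 4  ⇒  (0, 1, -1/4, 3/2)
     R0 -= -1·R1  ⇒  (1, 0, -7/12, 1/6)
     R2 -= -6·R1  ⇒  (0, 0, -41/6, 5/3)
     R3 -= -2·R1  ⇒  (0, 0, -31/6, 7/3)
[3] R2 /= -41/6  ⇒  (0, 0, 1, -10/41)
     R0 -= -7/12·R2  ⇒  (1, 0, 0, 1/41)
     R1 -= -1/4·R2  ⇒  (0, 1, 0, 59/41)
     R3 -= -31/6·R2  ⇒  (0, 0, 0, 44/41)
[4] R3 /= 44/41  ⇒  (0, 0, 0, 1)
     R0 -= 1/41·R3  ⇒  (1, 0, 0, 0)
     R1 -= 59/41·R3  ⇒  (0, 1, 0, 0)
     R2 -= -10/41·R3  ⇒  (0, 0, 1, 0)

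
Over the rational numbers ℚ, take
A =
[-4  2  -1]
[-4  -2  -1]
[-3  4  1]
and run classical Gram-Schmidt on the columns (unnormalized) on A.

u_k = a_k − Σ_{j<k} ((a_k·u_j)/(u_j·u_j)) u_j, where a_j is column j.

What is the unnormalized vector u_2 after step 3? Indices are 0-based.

Step 1: u_0 = a_0 = (-4, -4, -3).
Step 2: u_1 = a_1 − (-12/41)·u_0 = (34/41, -130/41, 128/41).
Step 3: u_2 = a_2 − (5/41)·u_0 − (4/15)·u_1 = (-11/15, 1/3, 8/15).

u_2 = (-11/15, 1/3, 8/15)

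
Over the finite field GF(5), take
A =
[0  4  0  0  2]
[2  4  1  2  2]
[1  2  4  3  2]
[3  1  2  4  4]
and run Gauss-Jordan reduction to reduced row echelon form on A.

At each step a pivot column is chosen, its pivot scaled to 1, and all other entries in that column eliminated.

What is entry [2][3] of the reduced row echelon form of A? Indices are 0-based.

[1] R0 <-> R1
[1] R0 /= 2  ⇒  (1, 2, 3, 1, 1)
     R2 -= 1·R0  ⇒  (0, 0, 1, 2, 1)
     R3 -= 3·R0  ⇒  (0, 0, 3, 1, 1)
[2] R1 /= 4  ⇒  (0, 1, 0, 0, 3)
     R0 -= 2·R1  ⇒  (1, 0, 3, 1, 0)
[3] R2 /= 1  ⇒  (0, 0, 1, 2, 1)
     R0 -= 3·R2  ⇒  (1, 0, 0, 0, 2)
     R3 -= 3·R2  ⇒  (0, 0, 0, 0, 3)
column 3 empty below row 3
[4] R3 /= 3  ⇒  (0, 0, 0, 0, 1)
     R0 -= 2·R3  ⇒  (1, 0, 0, 0, 0)
     R1 -= 3·R3  ⇒  (0, 1, 0, 0, 0)
     R2 -= 1·R3  ⇒  (0, 0, 1, 2, 0)

M[2][3] = 2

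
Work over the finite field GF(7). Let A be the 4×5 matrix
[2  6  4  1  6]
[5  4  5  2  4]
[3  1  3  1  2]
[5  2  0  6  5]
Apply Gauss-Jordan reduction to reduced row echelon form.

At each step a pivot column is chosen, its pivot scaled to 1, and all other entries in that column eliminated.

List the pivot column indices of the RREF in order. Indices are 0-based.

pivot columns: 0, 1, 2, 3

step 1: normalize row 0 (÷2) = (1, 3, 2, 4, 3)
  row 1: subtract 5×row0 = (0, 3, 2, 3, 3)
  row 2: subtract 3×row0 = (0, 6, 4, 3, 0)
  row 3: subtract 5×row0 = (0, 1, 4, 0, 4)
step 2: normalize row 1 (÷3) = (0, 1, 3, 1, 1)
  row 0: subtract 3×row1 = (1, 0, 0, 1, 0)
  row 2: subtract 6×row1 = (0, 0, 0, 4, 1)
  row 3: subtract 1×row1 = (0, 0, 1, 6, 3)
step 3: exchange rows 2,3
step 3: normalize row 2 (÷1) = (0, 0, 1, 6, 3)
  row 1: subtract 3×row2 = (0, 1, 0, 4, 6)
step 4: normalize row 3 (÷4) = (0, 0, 0, 1, 2)
  row 0: subtract 1×row3 = (1, 0, 0, 0, 5)
  row 1: subtract 4×row3 = (0, 1, 0, 0, 5)
  row 2: subtract 6×row3 = (0, 0, 1, 0, 5)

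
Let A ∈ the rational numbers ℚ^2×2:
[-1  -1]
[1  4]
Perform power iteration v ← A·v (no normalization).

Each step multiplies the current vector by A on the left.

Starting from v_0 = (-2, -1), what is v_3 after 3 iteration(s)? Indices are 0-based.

v_0 = (-2, -1).
v_1 = A·v_0 = (3, -6).
v_2 = A·v_1 = (3, -21).
v_3 = A·v_2 = (18, -81).

v_3 = (18, -81)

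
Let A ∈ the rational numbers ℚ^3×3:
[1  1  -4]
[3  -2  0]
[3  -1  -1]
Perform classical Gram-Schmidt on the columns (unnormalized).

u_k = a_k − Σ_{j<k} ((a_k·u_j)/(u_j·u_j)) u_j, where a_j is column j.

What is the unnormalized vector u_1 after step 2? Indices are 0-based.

u_1 = (27/19, -14/19, 5/19)

Step 1: u_0 = a_0 = (1, 3, 3).
Step 2: u_1 = a_1 − (-8/19)·u_0 = (27/19, -14/19, 5/19).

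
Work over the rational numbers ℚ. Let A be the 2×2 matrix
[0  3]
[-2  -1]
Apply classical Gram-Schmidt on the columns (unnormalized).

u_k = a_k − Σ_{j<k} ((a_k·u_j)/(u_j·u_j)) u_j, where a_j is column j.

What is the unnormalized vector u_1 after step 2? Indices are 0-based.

Step 1: u_0 = a_0 = (0, -2).
Step 2: u_1 = a_1 − (1/2)·u_0 = (3, 0).

u_1 = (3, 0)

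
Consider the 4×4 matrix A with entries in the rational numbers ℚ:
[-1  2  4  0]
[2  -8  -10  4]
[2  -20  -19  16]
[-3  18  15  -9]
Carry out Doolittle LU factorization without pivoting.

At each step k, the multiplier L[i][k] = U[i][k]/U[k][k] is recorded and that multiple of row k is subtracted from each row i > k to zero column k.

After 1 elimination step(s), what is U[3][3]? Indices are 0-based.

Step 1: pivot at (0,0) is -1.
  row1 ← row1 − (-2)·row0  ⇒  L[1][0]=-2, U row1=(0, -4, -2, 4)
  row2 ← row2 − (-2)·row0  ⇒  L[2][0]=-2, U row2=(0, -16, -11, 16)
  row3 ← row3 − (3)·row0  ⇒  L[3][0]=3, U row3=(0, 12, 3, -9)

U[3][3] = -9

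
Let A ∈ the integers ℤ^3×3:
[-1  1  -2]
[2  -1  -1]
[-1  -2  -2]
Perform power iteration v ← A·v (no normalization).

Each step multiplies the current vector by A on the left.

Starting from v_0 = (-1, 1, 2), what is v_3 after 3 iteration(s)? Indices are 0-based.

v_3 = (-45, -14, -63)

v_0 = (-1, 1, 2).
v_1 = A·v_0 = (-2, -5, -5).
v_2 = A·v_1 = (7, 6, 22).
v_3 = A·v_2 = (-45, -14, -63).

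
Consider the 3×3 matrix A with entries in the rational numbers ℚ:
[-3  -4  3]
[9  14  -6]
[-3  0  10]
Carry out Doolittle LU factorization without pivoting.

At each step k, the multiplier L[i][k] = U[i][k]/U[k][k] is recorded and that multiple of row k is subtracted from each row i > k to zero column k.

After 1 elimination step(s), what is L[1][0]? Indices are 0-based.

k=0: U[0][0]=-3
  eliminate (1,0): mult=-3, new row 1: (0, 2, 3); set L[1][0]=-3
  eliminate (2,0): mult=1, new row 2: (0, 4, 7); set L[2][0]=1

L[1][0] = -3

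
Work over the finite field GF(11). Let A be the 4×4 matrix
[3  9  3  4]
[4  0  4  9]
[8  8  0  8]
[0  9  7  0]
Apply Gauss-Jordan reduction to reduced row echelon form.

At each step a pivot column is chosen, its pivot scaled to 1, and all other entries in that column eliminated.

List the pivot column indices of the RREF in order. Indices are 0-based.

[1] R0 /= 3  ⇒  (1, 3, 1, 5)
     R1 -= 4·R0  ⇒  (0, 10, 0, 0)
     R2 -= 8·R0  ⇒  (0, 6, 3, 1)
[2] R1 /= 10  ⇒  (0, 1, 0, 0)
     R0 -= 3·R1  ⇒  (1, 0, 1, 5)
     R2 -= 6·R1  ⇒  (0, 0, 3, 1)
     R3 -= 9·R1  ⇒  (0, 0, 7, 0)
[3] R2 /= 3  ⇒  (0, 0, 1, 4)
     R0 -= 1·R2  ⇒  (1, 0, 0, 1)
     R3 -= 7·R2  ⇒  (0, 0, 0, 5)
[4] R3 /= 5  ⇒  (0, 0, 0, 1)
     R0 -= 1·R3  ⇒  (1, 0, 0, 0)
     R2 -= 4·R3  ⇒  (0, 0, 1, 0)

pivot columns: 0, 1, 2, 3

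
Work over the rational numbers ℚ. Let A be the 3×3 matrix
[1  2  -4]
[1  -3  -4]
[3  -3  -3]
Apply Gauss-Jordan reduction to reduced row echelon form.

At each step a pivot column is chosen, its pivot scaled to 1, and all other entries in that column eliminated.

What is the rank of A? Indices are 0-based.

rank = 3

[1] R0 /= 1  ⇒  (1, 2, -4)
     R1 -= 1·R0  ⇒  (0, -5, 0)
     R2 -= 3·R0  ⇒  (0, -9, 9)
[2] R1 /= -5  ⇒  (0, 1, 0)
     R0 -= 2·R1  ⇒  (1, 0, -4)
     R2 -= -9·R1  ⇒  (0, 0, 9)
[3] R2 /= 9  ⇒  (0, 0, 1)
     R0 -= -4·R2  ⇒  (1, 0, 0)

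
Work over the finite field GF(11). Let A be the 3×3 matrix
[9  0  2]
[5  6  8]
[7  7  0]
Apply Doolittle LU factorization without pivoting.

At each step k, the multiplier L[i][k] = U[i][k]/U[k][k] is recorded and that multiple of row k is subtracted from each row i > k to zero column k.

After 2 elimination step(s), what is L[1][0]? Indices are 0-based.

k=0: U[0][0]=9
  eliminate (1,0): mult=3, new row 1: (0, 6, 2); set L[1][0]=3
  eliminate (2,0): mult=2, new row 2: (0, 7, 7); set L[2][0]=2
k=1: U[1][1]=6
  eliminate (2,1): mult=3, new row 2: (0, 0, 1); set L[2][1]=3

L[1][0] = 3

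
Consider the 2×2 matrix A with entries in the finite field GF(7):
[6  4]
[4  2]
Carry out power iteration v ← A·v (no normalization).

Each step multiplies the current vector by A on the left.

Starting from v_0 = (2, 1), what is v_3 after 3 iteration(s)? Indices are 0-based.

v_3 = (4, 5)

v_0 = (2, 1).
v_1 = A·v_0 = (2, 3).
v_2 = A·v_1 = (3, 0).
v_3 = A·v_2 = (4, 5).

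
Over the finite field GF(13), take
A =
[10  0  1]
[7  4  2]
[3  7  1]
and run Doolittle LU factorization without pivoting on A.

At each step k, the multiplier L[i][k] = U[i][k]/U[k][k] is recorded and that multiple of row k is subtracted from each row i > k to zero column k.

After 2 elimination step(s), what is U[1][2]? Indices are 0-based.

Step 1: pivot at (0,0) is 10.
  row1 ← row1 − (2)·row0  ⇒  L[1][0]=2, U row1=(0, 4, 0)
  row2 ← row2 − (12)·row0  ⇒  L[2][0]=12, U row2=(0, 7, 2)
Step 2: pivot at (1,1) is 4.
  row2 ← row2 − (5)·row1  ⇒  L[2][1]=5, U row2=(0, 0, 2)

U[1][2] = 0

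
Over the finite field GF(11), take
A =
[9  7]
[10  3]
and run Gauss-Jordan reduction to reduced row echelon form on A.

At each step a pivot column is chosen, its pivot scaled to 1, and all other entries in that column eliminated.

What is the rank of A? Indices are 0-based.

rank = 2

pivot(0,0)=9: scale R0 → (1, 2)
  clear (1,0): R1 −= (10)R0 → (0, 5)
pivot(1,1)=5: scale R1 → (0, 1)
  clear (0,1): R0 −= (2)R1 → (1, 0)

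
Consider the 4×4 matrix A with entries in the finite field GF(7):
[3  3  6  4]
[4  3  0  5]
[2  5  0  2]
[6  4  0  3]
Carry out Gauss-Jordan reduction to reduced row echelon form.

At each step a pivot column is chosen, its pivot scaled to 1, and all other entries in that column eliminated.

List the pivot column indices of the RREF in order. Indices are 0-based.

[1] R0 /= 3  ⇒  (1, 1, 2, 6)
     R1 -= 4·R0  ⇒  (0, 6, 6, 2)
     R2 -= 2·R0  ⇒  (0, 3, 3, 4)
     R3 -= 6·R0  ⇒  (0, 5, 2, 2)
[2] R1 /= 6  ⇒  (0, 1, 1, 5)
     R0 -= 1·R1  ⇒  (1, 0, 1, 1)
     R2 -= 3·R1  ⇒  (0, 0, 0, 3)
     R3 -= 5·R1  ⇒  (0, 0, 4, 5)
[3] R2 <-> R3
[3] R2 /= 4  ⇒  (0, 0, 1, 3)
     R0 -= 1·R2  ⇒  (1, 0, 0, 5)
     R1 -= 1·R2  ⇒  (0, 1, 0, 2)
[4] R3 /= 3  ⇒  (0, 0, 0, 1)
     R0 -= 5·R3  ⇒  (1, 0, 0, 0)
     R1 -= 2·R3  ⇒  (0, 1, 0, 0)
     R2 -= 3·R3  ⇒  (0, 0, 1, 0)

pivot columns: 0, 1, 2, 3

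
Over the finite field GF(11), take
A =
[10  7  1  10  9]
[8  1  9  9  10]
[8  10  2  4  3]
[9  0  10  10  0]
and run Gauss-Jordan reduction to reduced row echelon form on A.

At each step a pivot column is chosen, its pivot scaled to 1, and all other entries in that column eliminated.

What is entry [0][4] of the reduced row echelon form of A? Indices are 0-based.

[1] R0 /= 10  ⇒  (1, 4, 10, 1, 2)
     R1 -= 8·R0  ⇒  (0, 2, 6, 1, 5)
     R2 -= 8·R0  ⇒  (0, 0, 10, 7, 9)
     R3 -= 9·R0  ⇒  (0, 8, 8, 1, 4)
[2] R1 /= 2  ⇒  (0, 1, 3, 6, 8)
     R0 -= 4·R1  ⇒  (1, 0, 9, 10, 3)
     R3 -= 8·R1  ⇒  (0, 0, 6, 8, 6)
[3] R2 /= 10  ⇒  (0, 0, 1, 4, 2)
     R0 -= 9·R2  ⇒  (1, 0, 0, 7, 7)
     R1 -= 3·R2  ⇒  (0, 1, 0, 5, 2)
     R3 -= 6·R2  ⇒  (0, 0, 0, 6, 5)
[4] R3 /= 6  ⇒  (0, 0, 0, 1, 10)
     R0 -= 7·R3  ⇒  (1, 0, 0, 0, 3)
     R1 -= 5·R3  ⇒  (0, 1, 0, 0, 7)
     R2 -= 4·R3  ⇒  (0, 0, 1, 0, 6)

M[0][4] = 3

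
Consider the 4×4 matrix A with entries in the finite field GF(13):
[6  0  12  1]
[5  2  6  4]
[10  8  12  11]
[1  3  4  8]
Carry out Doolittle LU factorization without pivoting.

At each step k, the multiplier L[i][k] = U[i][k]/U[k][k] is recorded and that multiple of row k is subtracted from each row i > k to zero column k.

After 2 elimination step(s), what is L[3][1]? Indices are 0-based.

Step 1: pivot at (0,0) is 6.
  row1 ← row1 − (3)·row0  ⇒  L[1][0]=3, U row1=(0, 2, 9, 1)
  row2 ← row2 − (6)·row0  ⇒  L[2][0]=6, U row2=(0, 8, 5, 5)
  row3 ← row3 − (11)·row0  ⇒  L[3][0]=11, U row3=(0, 3, 2, 10)
Step 2: pivot at (1,1) is 2.
  row2 ← row2 − (4)·row1  ⇒  L[2][1]=4, U row2=(0, 0, 8, 1)
  row3 ← row3 − (8)·row1  ⇒  L[3][1]=8, U row3=(0, 0, 8, 2)

L[3][1] = 8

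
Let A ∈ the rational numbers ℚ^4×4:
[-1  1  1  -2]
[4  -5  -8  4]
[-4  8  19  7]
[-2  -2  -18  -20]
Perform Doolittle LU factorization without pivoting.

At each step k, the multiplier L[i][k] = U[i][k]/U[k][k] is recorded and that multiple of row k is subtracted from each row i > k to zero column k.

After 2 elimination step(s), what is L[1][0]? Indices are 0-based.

k=0: U[0][0]=-1
  eliminate (1,0): mult=-4, new row 1: (0, -1, -4, -4); set L[1][0]=-4
  eliminate (2,0): mult=4, new row 2: (0, 4, 15, 15); set L[2][0]=4
  eliminate (3,0): mult=2, new row 3: (0, -4, -20, -16); set L[3][0]=2
k=1: U[1][1]=-1
  eliminate (2,1): mult=-4, new row 2: (0, 0, -1, -1); set L[2][1]=-4
  eliminate (3,1): mult=4, new row 3: (0, 0, -4, 0); set L[3][1]=4

L[1][0] = -4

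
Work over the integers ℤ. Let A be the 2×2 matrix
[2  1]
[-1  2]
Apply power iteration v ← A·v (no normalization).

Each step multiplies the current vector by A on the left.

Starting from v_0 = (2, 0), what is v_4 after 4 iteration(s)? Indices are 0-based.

v_4 = (-14, -48)

v_0 = (2, 0).
v_1 = A·v_0 = (4, -2).
v_2 = A·v_1 = (6, -8).
v_3 = A·v_2 = (4, -22).
v_4 = A·v_3 = (-14, -48).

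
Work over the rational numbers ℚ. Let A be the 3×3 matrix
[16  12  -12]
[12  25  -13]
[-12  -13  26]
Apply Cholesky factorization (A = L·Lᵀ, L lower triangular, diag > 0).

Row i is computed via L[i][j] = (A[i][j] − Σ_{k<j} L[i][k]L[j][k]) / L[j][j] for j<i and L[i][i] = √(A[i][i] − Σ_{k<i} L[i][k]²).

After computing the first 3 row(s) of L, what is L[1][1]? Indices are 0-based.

Step 1: L[0][0] = √(16) = 4.
  L[1][0] = (12) / L[0][0] = 3.
Step 2: L[1][1] = √(16) = 4.
  L[2][0] = (-12) / L[0][0] = -3.
  L[2][1] = (-4) / L[1][1] = -1.
Step 3: L[2][2] = √(16) = 4.

L[1][1] = 4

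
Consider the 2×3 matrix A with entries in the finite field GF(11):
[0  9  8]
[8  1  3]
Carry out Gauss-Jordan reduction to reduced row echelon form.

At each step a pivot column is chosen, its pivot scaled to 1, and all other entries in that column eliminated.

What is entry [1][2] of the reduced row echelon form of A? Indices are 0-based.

step 1: exchange rows 0,1
step 1: normalize row 0 (÷8) = (1, 7, 10)
step 2: normalize row 1 (÷9) = (0, 1, 7)
  row 0: subtract 7×row1 = (1, 0, 5)

M[1][2] = 7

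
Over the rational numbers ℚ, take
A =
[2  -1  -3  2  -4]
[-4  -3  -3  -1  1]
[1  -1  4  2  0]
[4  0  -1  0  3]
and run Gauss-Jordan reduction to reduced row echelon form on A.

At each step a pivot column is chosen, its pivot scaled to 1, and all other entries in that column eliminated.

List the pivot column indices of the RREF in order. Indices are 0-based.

pivot columns: 0, 1, 2, 3

pivot(0,0)=2: scale R0 → (1, -1/2, -3/2, 1, -2)
  clear (1,0): R1 −= (-4)R0 → (0, -5, -9, 3, -7)
  clear (2,0): R2 −= (1)R0 → (0, -1/2, 11/2, 1, 2)
  clear (3,0): R3 −= (4)R0 → (0, 2, 5, -4, 11)
pivot(1,1)=-5: scale R1 → (0, 1, 9/5, -3/5, 7/5)
  clear (0,1): R0 −= (-1/2)R1 → (1, 0, -3/5, 7/10, -13/10)
  clear (2,1): R2 −= (-1/2)R1 → (0, 0, 32/5, 7/10, 27/10)
  clear (3,1): R3 −= (2)R1 → (0, 0, 7/5, -14/5, 41/5)
pivot(2,2)=32/5: scale R2 → (0, 0, 1, 7/64, 27/64)
  clear (0,2): R0 −= (-3/5)R2 → (1, 0, 0, 49/64, -67/64)
  clear (1,2): R1 −= (9/5)R2 → (0, 1, 0, -51/64, 41/64)
  clear (3,2): R3 −= (7/5)R2 → (0, 0, 0, -189/64, 487/64)
pivot(3,3)=-189/64: scale R3 → (0, 0, 0, 1, -487/189)
  clear (0,3): R0 −= (49/64)R3 → (1, 0, 0, 0, 25/27)
  clear (1,3): R1 −= (-51/64)R3 → (0, 1, 0, 0, -89/63)
  clear (2,3): R2 −= (7/64)R3 → (0, 0, 1, 0, 19/27)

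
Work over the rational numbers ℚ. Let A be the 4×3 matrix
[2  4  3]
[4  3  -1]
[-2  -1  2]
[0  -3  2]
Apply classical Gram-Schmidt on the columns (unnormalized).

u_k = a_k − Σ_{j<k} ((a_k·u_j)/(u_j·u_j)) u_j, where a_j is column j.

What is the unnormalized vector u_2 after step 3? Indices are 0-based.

Step 1: u_0 = a_0 = (2, 4, -2, 0).
Step 2: u_1 = a_1 − (11/12)·u_0 = (13/6, -2/3, 5/6, -3).
Step 3: u_2 = a_2 − (-1/12)·u_0 − (17/89)·u_1 = (245/89, -48/89, 149/89, 229/89).

u_2 = (245/89, -48/89, 149/89, 229/89)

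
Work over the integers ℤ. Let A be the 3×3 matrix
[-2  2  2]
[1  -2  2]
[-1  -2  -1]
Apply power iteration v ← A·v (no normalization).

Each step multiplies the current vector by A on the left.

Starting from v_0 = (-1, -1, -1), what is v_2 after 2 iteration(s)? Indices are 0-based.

v_2 = (10, 8, 0)

v_0 = (-1, -1, -1).
v_1 = A·v_0 = (-2, -1, 4).
v_2 = A·v_1 = (10, 8, 0).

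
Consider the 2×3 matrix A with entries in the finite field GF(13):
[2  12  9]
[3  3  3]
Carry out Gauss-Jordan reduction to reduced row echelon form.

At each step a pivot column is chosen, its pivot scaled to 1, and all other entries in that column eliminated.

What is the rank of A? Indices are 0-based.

rank = 2

pivot(0,0)=2: scale R0 → (1, 6, 11)
  clear (1,0): R1 −= (3)R0 → (0, 11, 9)
pivot(1,1)=11: scale R1 → (0, 1, 2)
  clear (0,1): R0 −= (6)R1 → (1, 0, 12)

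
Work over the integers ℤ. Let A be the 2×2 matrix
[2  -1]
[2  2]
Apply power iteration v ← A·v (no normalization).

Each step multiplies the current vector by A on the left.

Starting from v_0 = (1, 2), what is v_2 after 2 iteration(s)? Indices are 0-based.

v_2 = (-6, 12)

v_0 = (1, 2).
v_1 = A·v_0 = (0, 6).
v_2 = A·v_1 = (-6, 12).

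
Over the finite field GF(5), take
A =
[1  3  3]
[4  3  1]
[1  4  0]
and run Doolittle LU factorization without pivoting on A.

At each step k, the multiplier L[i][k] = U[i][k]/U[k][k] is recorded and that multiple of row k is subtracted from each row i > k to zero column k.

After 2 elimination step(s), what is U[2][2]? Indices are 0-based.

Step 1: pivot at (0,0) is 1.
  row1 ← row1 − (4)·row0  ⇒  L[1][0]=4, U row1=(0, 1, 4)
  row2 ← row2 − (1)·row0  ⇒  L[2][0]=1, U row2=(0, 1, 2)
Step 2: pivot at (1,1) is 1.
  row2 ← row2 − (1)·row1  ⇒  L[2][1]=1, U row2=(0, 0, 3)

U[2][2] = 3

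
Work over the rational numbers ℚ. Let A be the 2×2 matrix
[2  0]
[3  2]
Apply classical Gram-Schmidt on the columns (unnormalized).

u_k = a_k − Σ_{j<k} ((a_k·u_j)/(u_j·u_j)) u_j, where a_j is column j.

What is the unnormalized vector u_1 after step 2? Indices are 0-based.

u_1 = (-12/13, 8/13)

Step 1: u_0 = a_0 = (2, 3).
Step 2: u_1 = a_1 − (6/13)·u_0 = (-12/13, 8/13).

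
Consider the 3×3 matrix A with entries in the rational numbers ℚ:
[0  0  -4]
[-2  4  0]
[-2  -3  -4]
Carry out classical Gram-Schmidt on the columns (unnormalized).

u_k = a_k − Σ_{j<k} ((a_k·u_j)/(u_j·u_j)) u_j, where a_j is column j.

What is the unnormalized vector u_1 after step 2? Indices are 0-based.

u_1 = (0, 7/2, -7/2)

Step 1: u_0 = a_0 = (0, -2, -2).
Step 2: u_1 = a_1 − (-1/4)·u_0 = (0, 7/2, -7/2).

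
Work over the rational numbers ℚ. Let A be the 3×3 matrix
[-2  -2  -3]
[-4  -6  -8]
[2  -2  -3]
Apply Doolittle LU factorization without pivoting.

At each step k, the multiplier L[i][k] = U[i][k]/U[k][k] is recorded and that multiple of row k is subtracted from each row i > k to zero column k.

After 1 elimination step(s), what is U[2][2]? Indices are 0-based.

Step 1: pivot at (0,0) is -2.
  row1 ← row1 − (2)·row0  ⇒  L[1][0]=2, U row1=(0, -2, -2)
  row2 ← row2 − (-1)·row0  ⇒  L[2][0]=-1, U row2=(0, -4, -6)

U[2][2] = -6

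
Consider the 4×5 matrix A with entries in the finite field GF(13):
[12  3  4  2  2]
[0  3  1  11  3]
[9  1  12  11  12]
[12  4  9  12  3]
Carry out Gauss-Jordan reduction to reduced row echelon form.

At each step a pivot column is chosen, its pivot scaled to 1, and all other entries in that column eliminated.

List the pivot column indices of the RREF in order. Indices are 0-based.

pivot columns: 0, 1, 2, 3

step 1: normalize row 0 (÷12) = (1, 10, 9, 11, 11)
  row 2: subtract 9×row0 = (0, 2, 9, 3, 4)
  row 3: subtract 12×row0 = (0, 1, 5, 10, 1)
step 2: normalize row 1 (÷3) = (0, 1, 9, 8, 1)
  row 0: subtract 10×row1 = (1, 0, 10, 9, 1)
  row 2: subtract 2×row1 = (0, 0, 4, 0, 2)
  row 3: subtract 1×row1 = (0, 0, 9, 2, 0)
step 3: normalize row 2 (÷4) = (0, 0, 1, 0, 7)
  row 0: subtract 10×row2 = (1, 0, 0, 9, 9)
  row 1: subtract 9×row2 = (0, 1, 0, 8, 3)
  row 3: subtract 9×row2 = (0, 0, 0, 2, 2)
step 4: normalize row 3 (÷2) = (0, 0, 0, 1, 1)
  row 0: subtract 9×row3 = (1, 0, 0, 0, 0)
  row 1: subtract 8×row3 = (0, 1, 0, 0, 8)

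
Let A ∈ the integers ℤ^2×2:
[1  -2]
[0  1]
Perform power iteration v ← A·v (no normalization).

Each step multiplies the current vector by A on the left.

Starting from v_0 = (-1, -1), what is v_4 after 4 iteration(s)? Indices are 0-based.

v_4 = (7, -1)

v_0 = (-1, -1).
v_1 = A·v_0 = (1, -1).
v_2 = A·v_1 = (3, -1).
v_3 = A·v_2 = (5, -1).
v_4 = A·v_3 = (7, -1).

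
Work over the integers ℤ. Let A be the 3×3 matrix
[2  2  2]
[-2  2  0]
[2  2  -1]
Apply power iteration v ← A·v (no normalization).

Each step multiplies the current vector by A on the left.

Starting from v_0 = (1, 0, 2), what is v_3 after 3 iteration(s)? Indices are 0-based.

v_0 = (1, 0, 2).
v_1 = A·v_0 = (6, -2, 0).
v_2 = A·v_1 = (8, -16, 8).
v_3 = A·v_2 = (0, -48, -24).

v_3 = (0, -48, -24)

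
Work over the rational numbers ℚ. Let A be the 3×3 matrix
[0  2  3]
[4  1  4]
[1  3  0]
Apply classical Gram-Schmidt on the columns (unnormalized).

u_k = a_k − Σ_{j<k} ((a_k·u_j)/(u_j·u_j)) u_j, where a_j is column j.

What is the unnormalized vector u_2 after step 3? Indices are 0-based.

Step 1: u_0 = a_0 = (0, 4, 1).
Step 2: u_1 = a_1 − (7/17)·u_0 = (2, -11/17, 44/17).
Step 3: u_2 = a_2 − (16/17)·u_0 − (58/189)·u_1 = (451/189, 82/189, -328/189).

u_2 = (451/189, 82/189, -328/189)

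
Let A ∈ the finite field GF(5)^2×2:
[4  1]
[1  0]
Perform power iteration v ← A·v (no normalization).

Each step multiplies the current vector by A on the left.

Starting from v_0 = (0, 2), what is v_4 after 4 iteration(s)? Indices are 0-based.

v_4 = (4, 4)

v_0 = (0, 2).
v_1 = A·v_0 = (2, 0).
v_2 = A·v_1 = (3, 2).
v_3 = A·v_2 = (4, 3).
v_4 = A·v_3 = (4, 4).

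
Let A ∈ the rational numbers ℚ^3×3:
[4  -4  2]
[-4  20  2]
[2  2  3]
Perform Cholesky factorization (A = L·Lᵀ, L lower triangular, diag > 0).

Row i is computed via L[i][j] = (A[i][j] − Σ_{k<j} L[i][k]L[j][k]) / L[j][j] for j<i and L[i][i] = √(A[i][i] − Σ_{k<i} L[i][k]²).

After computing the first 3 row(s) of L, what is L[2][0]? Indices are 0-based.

Step 1: L[0][0] = √(4) = 2.
  L[1][0] = (-4) / L[0][0] = -2.
Step 2: L[1][1] = √(16) = 4.
  L[2][0] = (2) / L[0][0] = 1.
  L[2][1] = (4) / L[1][1] = 1.
Step 3: L[2][2] = √(1) = 1.

L[2][0] = 1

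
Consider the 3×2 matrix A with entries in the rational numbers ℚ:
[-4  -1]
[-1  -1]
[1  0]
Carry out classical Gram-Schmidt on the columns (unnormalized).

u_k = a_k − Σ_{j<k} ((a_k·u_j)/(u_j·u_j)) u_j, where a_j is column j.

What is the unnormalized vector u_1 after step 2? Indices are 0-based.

Step 1: u_0 = a_0 = (-4, -1, 1).
Step 2: u_1 = a_1 − (5/18)·u_0 = (1/9, -13/18, -5/18).

u_1 = (1/9, -13/18, -5/18)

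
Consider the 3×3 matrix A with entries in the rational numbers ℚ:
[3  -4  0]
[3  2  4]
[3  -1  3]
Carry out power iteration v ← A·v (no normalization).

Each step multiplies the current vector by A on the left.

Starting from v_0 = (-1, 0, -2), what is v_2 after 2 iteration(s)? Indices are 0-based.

v_0 = (-1, 0, -2).
v_1 = A·v_0 = (-3, -11, -9).
v_2 = A·v_1 = (35, -67, -25).

v_2 = (35, -67, -25)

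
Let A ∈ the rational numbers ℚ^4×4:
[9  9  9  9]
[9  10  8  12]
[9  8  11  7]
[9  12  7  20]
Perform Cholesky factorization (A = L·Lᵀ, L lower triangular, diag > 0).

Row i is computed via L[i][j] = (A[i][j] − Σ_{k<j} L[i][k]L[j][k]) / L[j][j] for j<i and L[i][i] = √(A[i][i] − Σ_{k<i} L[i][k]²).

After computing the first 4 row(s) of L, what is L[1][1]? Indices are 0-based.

L[1][1] = 1

Step 1: L[0][0] = √(9) = 3.
  L[1][0] = (9) / L[0][0] = 3.
Step 2: L[1][1] = √(1) = 1.
  L[2][0] = (9) / L[0][0] = 3.
  L[2][1] = (-1) / L[1][1] = -1.
Step 3: L[2][2] = √(1) = 1.
  L[3][0] = (9) / L[0][0] = 3.
  L[3][1] = (3) / L[1][1] = 3.
  L[3][2] = (1) / L[2][2] = 1.
Step 4: L[3][3] = √(1) = 1.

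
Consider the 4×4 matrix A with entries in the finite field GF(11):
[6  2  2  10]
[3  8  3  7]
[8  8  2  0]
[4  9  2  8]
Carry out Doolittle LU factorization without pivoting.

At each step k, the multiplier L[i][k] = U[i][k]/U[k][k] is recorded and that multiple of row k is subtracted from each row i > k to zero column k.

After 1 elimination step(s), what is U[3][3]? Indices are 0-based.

[col 0] pivot 6
  R1 -= 6*R0 → (0, 7, 2, 2)  (L[1][0] := 6)
  R2 -= 5*R0 → (0, 9, 3, 5)  (L[2][0] := 5)
  R3 -= 8*R0 → (0, 4, 8, 5)  (L[3][0] := 8)

U[3][3] = 5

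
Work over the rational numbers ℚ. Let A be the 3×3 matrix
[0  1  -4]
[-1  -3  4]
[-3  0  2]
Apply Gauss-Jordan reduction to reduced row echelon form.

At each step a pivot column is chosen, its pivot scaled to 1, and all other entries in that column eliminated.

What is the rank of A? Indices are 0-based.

step 1: exchange rows 0,1
step 1: normalize row 0 (÷-1) = (1, 3, -4)
  row 2: subtract -3×row0 = (0, 9, -10)
step 2: normalize row 1 (÷1) = (0, 1, -4)
  row 0: subtract 3×row1 = (1, 0, 8)
  row 2: subtract 9×row1 = (0, 0, 26)
step 3: normalize row 2 (÷26) = (0, 0, 1)
  row 0: subtract 8×row2 = (1, 0, 0)
  row 1: subtract -4×row2 = (0, 1, 0)

rank = 3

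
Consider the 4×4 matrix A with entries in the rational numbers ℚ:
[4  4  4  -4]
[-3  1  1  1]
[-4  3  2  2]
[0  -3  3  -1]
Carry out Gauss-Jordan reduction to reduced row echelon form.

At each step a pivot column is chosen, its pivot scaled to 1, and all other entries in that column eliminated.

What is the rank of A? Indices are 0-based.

rank = 4

[1] R0 /= 4  ⇒  (1, 1, 1, -1)
     R1 -= -3·R0  ⇒  (0, 4, 4, -2)
     R2 -= -4·R0  ⇒  (0, 7, 6, -2)
[2] R1 /= 4  ⇒  (0, 1, 1, -1/2)
     R0 -= 1·R1  ⇒  (1, 0, 0, -1/2)
     R2 -= 7·R1  ⇒  (0, 0, -1, 3/2)
     R3 -= -3·R1  ⇒  (0, 0, 6, -5/2)
[3] R2 /= -1  ⇒  (0, 0, 1, -3/2)
     R1 -= 1·R2  ⇒  (0, 1, 0, 1)
     R3 -= 6·R2  ⇒  (0, 0, 0, 13/2)
[4] R3 /= 13/2  ⇒  (0, 0, 0, 1)
     R0 -= -1/2·R3  ⇒  (1, 0, 0, 0)
     R1 -= 1·R3  ⇒  (0, 1, 0, 0)
     R2 -= -3/2·R3  ⇒  (0, 0, 1, 0)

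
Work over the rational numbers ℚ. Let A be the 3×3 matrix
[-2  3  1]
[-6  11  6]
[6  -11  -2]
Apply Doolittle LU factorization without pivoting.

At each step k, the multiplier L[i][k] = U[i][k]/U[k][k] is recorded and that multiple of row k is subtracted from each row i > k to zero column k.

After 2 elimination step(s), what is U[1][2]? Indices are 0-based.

[col 0] pivot -2
  R1 -= 3*R0 → (0, 2, 3)  (L[1][0] := 3)
  R2 -= -3*R0 → (0, -2, 1)  (L[2][0] := -3)
[col 1] pivot 2
  R2 -= -1*R1 → (0, 0, 4)  (L[2][1] := -1)

U[1][2] = 3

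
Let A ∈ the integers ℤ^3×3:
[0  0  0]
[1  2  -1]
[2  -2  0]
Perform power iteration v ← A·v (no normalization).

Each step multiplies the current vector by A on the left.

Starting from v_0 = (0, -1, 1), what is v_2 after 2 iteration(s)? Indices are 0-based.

v_0 = (0, -1, 1).
v_1 = A·v_0 = (0, -3, 2).
v_2 = A·v_1 = (0, -8, 6).

v_2 = (0, -8, 6)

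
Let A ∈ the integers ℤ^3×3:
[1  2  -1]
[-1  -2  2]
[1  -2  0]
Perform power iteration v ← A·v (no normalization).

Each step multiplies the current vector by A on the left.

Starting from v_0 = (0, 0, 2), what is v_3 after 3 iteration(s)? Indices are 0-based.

v_0 = (0, 0, 2).
v_1 = A·v_0 = (-2, 4, 0).
v_2 = A·v_1 = (6, -6, -10).
v_3 = A·v_2 = (4, -14, 18).

v_3 = (4, -14, 18)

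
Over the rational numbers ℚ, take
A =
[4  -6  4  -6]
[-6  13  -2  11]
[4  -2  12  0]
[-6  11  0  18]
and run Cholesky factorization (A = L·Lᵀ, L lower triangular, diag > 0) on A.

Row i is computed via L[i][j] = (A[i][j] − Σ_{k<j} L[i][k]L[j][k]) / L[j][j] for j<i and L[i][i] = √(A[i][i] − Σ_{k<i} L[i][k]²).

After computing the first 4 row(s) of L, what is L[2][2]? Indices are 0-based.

Step 1: L[0][0] = √(4) = 2.
  L[1][0] = (-6) / L[0][0] = -3.
Step 2: L[1][1] = √(4) = 2.
  L[2][0] = (4) / L[0][0] = 2.
  L[2][1] = (4) / L[1][1] = 2.
Step 3: L[2][2] = √(4) = 2.
  L[3][0] = (-6) / L[0][0] = -3.
  L[3][1] = (2) / L[1][1] = 1.
  L[3][2] = (4) / L[2][2] = 2.
Step 4: L[3][3] = √(4) = 2.

L[2][2] = 2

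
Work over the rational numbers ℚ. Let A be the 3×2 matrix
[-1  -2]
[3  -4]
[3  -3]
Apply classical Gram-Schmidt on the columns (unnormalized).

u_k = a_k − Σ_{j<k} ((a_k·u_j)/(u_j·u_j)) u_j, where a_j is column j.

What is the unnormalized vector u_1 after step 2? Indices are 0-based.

u_1 = (-3, -1, 0)

Step 1: u_0 = a_0 = (-1, 3, 3).
Step 2: u_1 = a_1 − (-1)·u_0 = (-3, -1, 0).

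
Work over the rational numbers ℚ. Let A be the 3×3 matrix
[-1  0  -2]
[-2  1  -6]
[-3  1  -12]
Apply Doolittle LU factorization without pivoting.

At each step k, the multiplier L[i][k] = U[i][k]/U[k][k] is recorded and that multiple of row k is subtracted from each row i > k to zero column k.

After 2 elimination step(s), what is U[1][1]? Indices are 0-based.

Step 1: pivot at (0,0) is -1.
  row1 ← row1 − (2)·row0  ⇒  L[1][0]=2, U row1=(0, 1, -2)
  row2 ← row2 − (3)·row0  ⇒  L[2][0]=3, U row2=(0, 1, -6)
Step 2: pivot at (1,1) is 1.
  row2 ← row2 − (1)·row1  ⇒  L[2][1]=1, U row2=(0, 0, -4)

U[1][1] = 1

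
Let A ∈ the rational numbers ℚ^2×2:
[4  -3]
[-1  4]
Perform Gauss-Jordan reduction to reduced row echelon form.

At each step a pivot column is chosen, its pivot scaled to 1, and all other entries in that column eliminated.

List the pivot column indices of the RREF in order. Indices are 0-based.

pivot(0,0)=4: scale R0 → (1, -3/4)
  clear (1,0): R1 −= (-1)R0 → (0, 13/4)
pivot(1,1)=13/4: scale R1 → (0, 1)
  clear (0,1): R0 −= (-3/4)R1 → (1, 0)

pivot columns: 0, 1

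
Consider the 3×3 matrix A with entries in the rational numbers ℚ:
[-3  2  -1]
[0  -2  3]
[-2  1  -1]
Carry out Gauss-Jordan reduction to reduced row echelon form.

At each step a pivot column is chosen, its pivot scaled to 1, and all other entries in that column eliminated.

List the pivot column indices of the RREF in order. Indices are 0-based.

pivot(0,0)=-3: scale R0 → (1, -2/3, 1/3)
  clear (2,0): R2 −= (-2)R0 → (0, -1/3, -1/3)
pivot(1,1)=-2: scale R1 → (0, 1, -3/2)
  clear (0,1): R0 −= (-2/3)R1 → (1, 0, -2/3)
  clear (2,1): R2 −= (-1/3)R1 → (0, 0, -5/6)
pivot(2,2)=-5/6: scale R2 → (0, 0, 1)
  clear (0,2): R0 −= (-2/3)R2 → (1, 0, 0)
  clear (1,2): R1 −= (-3/2)R2 → (0, 1, 0)

pivot columns: 0, 1, 2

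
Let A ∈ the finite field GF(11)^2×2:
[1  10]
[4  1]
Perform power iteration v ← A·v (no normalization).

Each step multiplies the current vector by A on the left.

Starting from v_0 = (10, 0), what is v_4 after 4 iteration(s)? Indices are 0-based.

v_0 = (10, 0).
v_1 = A·v_0 = (10, 7).
v_2 = A·v_1 = (3, 3).
v_3 = A·v_2 = (0, 4).
v_4 = A·v_3 = (7, 4).

v_4 = (7, 4)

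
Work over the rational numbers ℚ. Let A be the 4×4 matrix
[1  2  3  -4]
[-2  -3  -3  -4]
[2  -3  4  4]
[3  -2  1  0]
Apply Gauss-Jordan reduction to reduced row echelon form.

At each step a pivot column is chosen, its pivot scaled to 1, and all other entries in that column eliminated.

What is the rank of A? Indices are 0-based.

rank = 4

[1] R0 /= 1  ⇒  (1, 2, 3, -4)
     R1 -= -2·R0  ⇒  (0, 1, 3, -12)
     R2 -= 2·R0  ⇒  (0, -7, -2, 12)
     R3 -= 3·R0  ⇒  (0, -8, -8, 12)
[2] R1 /= 1  ⇒  (0, 1, 3, -12)
     R0 -= 2·R1  ⇒  (1, 0, -3, 20)
     R2 -= -7·R1  ⇒  (0, 0, 19, -72)
     R3 -= -8·R1  ⇒  (0, 0, 16, -84)
[3] R2 /= 19  ⇒  (0, 0, 1, -72/19)
     R0 -= -3·R2  ⇒  (1, 0, 0, 164/19)
     R1 -= 3·R2  ⇒  (0, 1, 0, -12/19)
     R3 -= 16·R2  ⇒  (0, 0, 0, -444/19)
[4] R3 /= -444/19  ⇒  (0, 0, 0, 1)
     R0 -= 164/19·R3  ⇒  (1, 0, 0, 0)
     R1 -= -12/19·R3  ⇒  (0, 1, 0, 0)
     R2 -= -72/19·R3  ⇒  (0, 0, 1, 0)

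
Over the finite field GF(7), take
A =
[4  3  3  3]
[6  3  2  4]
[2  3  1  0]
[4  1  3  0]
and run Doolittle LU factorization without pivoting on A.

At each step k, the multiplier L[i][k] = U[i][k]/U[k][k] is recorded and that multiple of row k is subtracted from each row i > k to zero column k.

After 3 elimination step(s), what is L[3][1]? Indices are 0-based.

L[3][1] = 6

Step 1: pivot at (0,0) is 4.
  row1 ← row1 − (5)·row0  ⇒  L[1][0]=5, U row1=(0, 2, 1, 3)
  row2 ← row2 − (4)·row0  ⇒  L[2][0]=4, U row2=(0, 5, 3, 2)
  row3 ← row3 − (1)·row0  ⇒  L[3][0]=1, U row3=(0, 5, 0, 4)
Step 2: pivot at (1,1) is 2.
  row2 ← row2 − (6)·row1  ⇒  L[2][1]=6, U row2=(0, 0, 4, 5)
  row3 ← row3 − (6)·row1  ⇒  L[3][1]=6, U row3=(0, 0, 1, 0)
Step 3: pivot at (2,2) is 4.
  row3 ← row3 − (2)·row2  ⇒  L[3][2]=2, U row3=(0, 0, 0, 4)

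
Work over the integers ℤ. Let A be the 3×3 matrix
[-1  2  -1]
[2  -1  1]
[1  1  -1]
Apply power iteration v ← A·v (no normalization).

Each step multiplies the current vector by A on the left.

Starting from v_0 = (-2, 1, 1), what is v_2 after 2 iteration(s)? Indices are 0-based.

v_2 = (-9, 8, 1)

v_0 = (-2, 1, 1).
v_1 = A·v_0 = (3, -4, -2).
v_2 = A·v_1 = (-9, 8, 1).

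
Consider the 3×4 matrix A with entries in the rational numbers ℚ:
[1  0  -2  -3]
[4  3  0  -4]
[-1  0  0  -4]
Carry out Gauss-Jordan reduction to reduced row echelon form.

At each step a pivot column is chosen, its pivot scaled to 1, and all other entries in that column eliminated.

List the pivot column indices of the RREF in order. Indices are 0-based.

step 1: normalize row 0 (÷1) = (1, 0, -2, -3)
  row 1: subtract 4×row0 = (0, 3, 8, 8)
  row 2: subtract -1×row0 = (0, 0, -2, -7)
step 2: normalize row 1 (÷3) = (0, 1, 8/3, 8/3)
step 3: normalize row 2 (÷-2) = (0, 0, 1, 7/2)
  row 0: subtract -2×row2 = (1, 0, 0, 4)
  row 1: subtract 8/3×row2 = (0, 1, 0, -20/3)

pivot columns: 0, 1, 2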